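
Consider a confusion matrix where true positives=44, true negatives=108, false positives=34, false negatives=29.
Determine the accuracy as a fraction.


Accuracy = (TP + TN) / (TP + TN + FP + FN) = (44 + 108) / 215 = 152/215.

152/215


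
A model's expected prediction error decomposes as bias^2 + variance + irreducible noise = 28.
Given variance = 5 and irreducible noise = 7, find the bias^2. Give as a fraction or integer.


Total error = bias^2 + variance + irreducible noise. So bias^2 = 28 - 5 - 7 = 16.

16


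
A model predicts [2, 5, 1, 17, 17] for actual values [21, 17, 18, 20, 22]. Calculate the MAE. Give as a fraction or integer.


MAE = (1/5) * (|21-2|=19 + |17-5|=12 + |18-1|=17 + |20-17|=3 + |22-17|=5). Sum = 56. MAE = 56/5.

56/5


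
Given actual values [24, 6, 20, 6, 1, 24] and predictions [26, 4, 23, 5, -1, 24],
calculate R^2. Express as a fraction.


Mean(y) = 27/2. SS_res = 22. SS_tot = 1063/2. R^2 = 1 - 22/(1063/2) = 1019/1063.

1019/1063


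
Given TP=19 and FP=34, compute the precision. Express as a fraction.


Precision = TP / (TP + FP) = 19 / 53 = 19/53.

19/53


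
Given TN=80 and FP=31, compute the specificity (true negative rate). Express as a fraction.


Specificity = TN / (TN + FP) = 80 / 111 = 80/111.

80/111


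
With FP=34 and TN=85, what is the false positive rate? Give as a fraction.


FPR = FP / (FP + TN) = 34 / 119 = 2/7.

2/7


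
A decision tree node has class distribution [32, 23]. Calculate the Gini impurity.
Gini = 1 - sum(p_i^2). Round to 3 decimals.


Total = 55. Proportions: 32/55, 23/55. sum(p_i^2) = 0.5134. Gini = 1 - 0.5134 = 0.4866, which rounds to 0.487.

0.487


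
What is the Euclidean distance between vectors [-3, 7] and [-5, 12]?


d = sqrt(sum of squared differences). (-3--5)^2=4, (7-12)^2=25. Sum = 29.

sqrt(29)


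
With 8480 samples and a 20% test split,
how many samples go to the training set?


Test set = 8480 * 20% = 1696. Training set = 8480 - 1696 = 6784.

6784


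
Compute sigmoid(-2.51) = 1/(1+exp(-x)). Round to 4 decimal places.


sigma(-2.51) = 1/(1+e^(2.51)) = 1/(1+12.304930) = 1/13.304930 = 0.0752.

0.0752


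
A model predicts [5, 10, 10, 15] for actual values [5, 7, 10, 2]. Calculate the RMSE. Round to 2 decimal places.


MSE = 44.5000. RMSE = sqrt(44.5000) = 6.67.

6.67


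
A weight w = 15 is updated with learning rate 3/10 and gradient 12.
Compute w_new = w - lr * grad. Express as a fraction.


w_new = 15 - 3/10 * 12 = 15 - 18/5 = 57/5.

57/5


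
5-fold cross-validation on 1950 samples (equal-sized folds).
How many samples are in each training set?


Each validation fold has 1950/5 = 390 samples. Training set = 1950 - 390 = 1560.

1560


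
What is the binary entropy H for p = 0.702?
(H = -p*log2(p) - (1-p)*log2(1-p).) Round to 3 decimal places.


H = -0.702*log2(0.702) - 0.298*log2(0.298) = 0.879.

0.879


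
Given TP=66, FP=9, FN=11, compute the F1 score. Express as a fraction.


Precision = 66/75 = 22/25. Recall = 66/77 = 6/7. F1 = 2*P*R/(P+R) = 33/38.

33/38


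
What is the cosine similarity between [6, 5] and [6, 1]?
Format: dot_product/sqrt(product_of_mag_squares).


dot = 41. |a|^2 = 61, |b|^2 = 37. cos = 41/sqrt(2257).

41/sqrt(2257)


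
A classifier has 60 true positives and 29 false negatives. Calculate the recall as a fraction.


Recall = TP / (TP + FN) = 60 / 89 = 60/89.

60/89


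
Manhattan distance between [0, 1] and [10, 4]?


d = sum of absolute differences: |0-10|=10 + |1-4|=3 = 13.

13


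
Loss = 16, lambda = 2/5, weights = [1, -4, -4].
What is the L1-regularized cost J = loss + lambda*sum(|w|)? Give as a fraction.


L1 norm = sum(|w|) = 9. J = 16 + 2/5 * 9 = 98/5.

98/5


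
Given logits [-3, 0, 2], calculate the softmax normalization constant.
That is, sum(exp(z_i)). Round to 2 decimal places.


Denom = e^-3=0.0498 + e^0=1.0000 + e^2=7.3891. Sum = 8.4389, which rounds to 8.44.

8.44


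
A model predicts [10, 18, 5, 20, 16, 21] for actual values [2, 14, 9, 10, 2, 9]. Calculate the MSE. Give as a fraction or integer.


MSE = (1/6) * ((2-10)^2=64 + (14-18)^2=16 + (9-5)^2=16 + (10-20)^2=100 + (2-16)^2=196 + (9-21)^2=144). Sum = 536. MSE = 268/3.

268/3


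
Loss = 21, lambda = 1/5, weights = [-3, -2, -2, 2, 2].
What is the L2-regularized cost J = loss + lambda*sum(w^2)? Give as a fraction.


L2 sq norm = sum(w^2) = 25. J = 21 + 1/5 * 25 = 26.

26


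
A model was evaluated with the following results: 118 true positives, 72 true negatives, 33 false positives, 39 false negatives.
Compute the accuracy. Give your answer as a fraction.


Accuracy = (TP + TN) / (TP + TN + FP + FN) = (118 + 72) / 262 = 95/131.

95/131


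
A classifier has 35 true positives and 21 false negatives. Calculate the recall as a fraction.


Recall = TP / (TP + FN) = 35 / 56 = 5/8.

5/8


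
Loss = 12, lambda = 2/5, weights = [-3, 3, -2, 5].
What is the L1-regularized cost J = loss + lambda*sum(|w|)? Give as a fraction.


L1 norm = sum(|w|) = 13. J = 12 + 2/5 * 13 = 86/5.

86/5


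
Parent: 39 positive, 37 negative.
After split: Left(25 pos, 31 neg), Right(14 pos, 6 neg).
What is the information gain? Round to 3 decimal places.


H(parent) = 0.9995. H(left) = 0.9917, H(right) = 0.8813. Weighted = (56/76)*0.9917 + (20/76)*0.8813 = 0.9626. IG = 0.9995 - 0.9626 = 0.0369, which rounds to 0.037.

0.037


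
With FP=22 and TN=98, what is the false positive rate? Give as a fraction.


FPR = FP / (FP + TN) = 22 / 120 = 11/60.

11/60


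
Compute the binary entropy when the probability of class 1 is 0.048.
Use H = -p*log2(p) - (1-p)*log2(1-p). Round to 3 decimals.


H = -0.048*log2(0.048) - 0.952*log2(0.952) = 0.278.

0.278


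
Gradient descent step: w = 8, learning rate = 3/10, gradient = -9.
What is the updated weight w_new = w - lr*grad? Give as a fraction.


w_new = 8 - 3/10 * -9 = 8 - -27/10 = 107/10.

107/10


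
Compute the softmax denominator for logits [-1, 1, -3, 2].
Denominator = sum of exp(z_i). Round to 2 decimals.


Denom = e^-1=0.3679 + e^1=2.7183 + e^-3=0.0498 + e^2=7.3891. Sum = 10.5251, which rounds to 10.53.

10.53


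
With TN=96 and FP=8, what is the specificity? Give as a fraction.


Specificity = TN / (TN + FP) = 96 / 104 = 12/13.

12/13


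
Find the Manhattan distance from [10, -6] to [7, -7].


d = sum of absolute differences: |10-7|=3 + |-6--7|=1 = 4.

4


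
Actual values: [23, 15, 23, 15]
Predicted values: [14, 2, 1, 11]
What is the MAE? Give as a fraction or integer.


MAE = (1/4) * (|23-14|=9 + |15-2|=13 + |23-1|=22 + |15-11|=4). Sum = 48. MAE = 12.

12


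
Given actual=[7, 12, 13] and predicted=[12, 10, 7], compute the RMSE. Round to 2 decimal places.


MSE = 21.6667. RMSE = sqrt(21.6667) = 4.65.

4.65


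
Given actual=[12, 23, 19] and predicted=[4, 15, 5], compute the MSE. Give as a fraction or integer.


MSE = (1/3) * ((12-4)^2=64 + (23-15)^2=64 + (19-5)^2=196). Sum = 324. MSE = 108.

108


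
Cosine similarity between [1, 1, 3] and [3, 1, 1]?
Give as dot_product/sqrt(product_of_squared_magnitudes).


dot = 7. |a|^2 = 11, |b|^2 = 11. cos = 7/sqrt(121).

7/sqrt(121)


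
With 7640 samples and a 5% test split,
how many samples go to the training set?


Test set = 7640 * 5% = 382. Training set = 7640 - 382 = 7258.

7258


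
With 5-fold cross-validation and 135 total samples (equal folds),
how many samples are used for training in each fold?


Each validation fold has 135/5 = 27 samples. Training set = 135 - 27 = 108.

108


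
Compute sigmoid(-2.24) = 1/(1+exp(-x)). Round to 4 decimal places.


sigma(-2.24) = 1/(1+e^(2.24)) = 1/(1+9.393331) = 1/10.393331 = 0.0962.

0.0962


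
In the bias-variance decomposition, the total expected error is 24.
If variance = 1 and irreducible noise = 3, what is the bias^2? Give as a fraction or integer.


Total error = bias^2 + variance + irreducible noise. So bias^2 = 24 - 1 - 3 = 20.

20


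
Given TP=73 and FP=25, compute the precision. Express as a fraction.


Precision = TP / (TP + FP) = 73 / 98 = 73/98.

73/98


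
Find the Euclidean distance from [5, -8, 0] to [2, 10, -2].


d = sqrt(sum of squared differences). (5-2)^2=9, (-8-10)^2=324, (0--2)^2=4. Sum = 337.

sqrt(337)


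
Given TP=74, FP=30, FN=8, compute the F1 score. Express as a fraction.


Precision = 74/104 = 37/52. Recall = 74/82 = 37/41. F1 = 2*P*R/(P+R) = 74/93.

74/93


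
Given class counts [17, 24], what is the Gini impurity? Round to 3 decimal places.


Total = 41. Proportions: 17/41, 24/41. sum(p_i^2) = 0.5146. Gini = 1 - 0.5146 = 0.4854, which rounds to 0.485.

0.485


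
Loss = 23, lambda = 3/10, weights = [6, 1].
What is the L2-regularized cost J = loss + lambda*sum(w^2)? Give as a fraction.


L2 sq norm = sum(w^2) = 37. J = 23 + 3/10 * 37 = 341/10.

341/10


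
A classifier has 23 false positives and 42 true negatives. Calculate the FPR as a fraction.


FPR = FP / (FP + TN) = 23 / 65 = 23/65.

23/65


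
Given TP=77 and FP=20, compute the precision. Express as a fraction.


Precision = TP / (TP + FP) = 77 / 97 = 77/97.

77/97


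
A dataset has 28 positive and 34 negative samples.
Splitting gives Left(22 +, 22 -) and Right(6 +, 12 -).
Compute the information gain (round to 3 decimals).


H(parent) = 0.9932. H(left) = 1.0000, H(right) = 0.9183. Weighted = (44/62)*1.0000 + (18/62)*0.9183 = 0.9763. IG = 0.9932 - 0.9763 = 0.0169, which rounds to 0.017.

0.017


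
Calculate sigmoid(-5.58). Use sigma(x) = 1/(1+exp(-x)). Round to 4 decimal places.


sigma(-5.58) = 1/(1+e^(5.58)) = 1/(1+265.071606) = 1/266.071606 = 0.0038.

0.0038


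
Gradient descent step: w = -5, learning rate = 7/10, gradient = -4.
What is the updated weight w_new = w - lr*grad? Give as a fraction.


w_new = -5 - 7/10 * -4 = -5 - -14/5 = -11/5.

-11/5


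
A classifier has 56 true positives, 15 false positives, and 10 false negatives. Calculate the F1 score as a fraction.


Precision = 56/71 = 56/71. Recall = 56/66 = 28/33. F1 = 2*P*R/(P+R) = 112/137.

112/137


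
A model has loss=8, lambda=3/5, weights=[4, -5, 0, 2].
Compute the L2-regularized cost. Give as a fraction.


L2 sq norm = sum(w^2) = 45. J = 8 + 3/5 * 45 = 35.

35


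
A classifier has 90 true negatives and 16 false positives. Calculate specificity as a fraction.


Specificity = TN / (TN + FP) = 90 / 106 = 45/53.

45/53


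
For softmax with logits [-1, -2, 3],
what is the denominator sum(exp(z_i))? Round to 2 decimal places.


Denom = e^-1=0.3679 + e^-2=0.1353 + e^3=20.0855. Sum = 20.5887, which rounds to 20.59.

20.59


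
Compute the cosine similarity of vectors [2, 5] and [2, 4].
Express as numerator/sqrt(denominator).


dot = 24. |a|^2 = 29, |b|^2 = 20. cos = 24/sqrt(580).

24/sqrt(580)


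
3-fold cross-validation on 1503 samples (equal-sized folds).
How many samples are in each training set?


Each validation fold has 1503/3 = 501 samples. Training set = 1503 - 501 = 1002.

1002


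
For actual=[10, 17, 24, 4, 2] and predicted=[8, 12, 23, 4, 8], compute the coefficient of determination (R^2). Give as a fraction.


Mean(y) = 57/5. SS_res = 66. SS_tot = 1676/5. R^2 = 1 - 66/(1676/5) = 673/838.

673/838


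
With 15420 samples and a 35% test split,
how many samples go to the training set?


Test set = 15420 * 35% = 5397. Training set = 15420 - 5397 = 10023.

10023


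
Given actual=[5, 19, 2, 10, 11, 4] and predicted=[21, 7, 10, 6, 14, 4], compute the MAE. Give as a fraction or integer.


MAE = (1/6) * (|5-21|=16 + |19-7|=12 + |2-10|=8 + |10-6|=4 + |11-14|=3 + |4-4|=0). Sum = 43. MAE = 43/6.

43/6


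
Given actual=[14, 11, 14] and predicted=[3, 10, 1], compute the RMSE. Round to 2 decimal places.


MSE = 97.0000. RMSE = sqrt(97.0000) = 9.85.

9.85


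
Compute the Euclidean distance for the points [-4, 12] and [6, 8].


d = sqrt(sum of squared differences). (-4-6)^2=100, (12-8)^2=16. Sum = 116.

sqrt(116)


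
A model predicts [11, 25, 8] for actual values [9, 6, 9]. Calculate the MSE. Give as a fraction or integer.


MSE = (1/3) * ((9-11)^2=4 + (6-25)^2=361 + (9-8)^2=1). Sum = 366. MSE = 122.

122


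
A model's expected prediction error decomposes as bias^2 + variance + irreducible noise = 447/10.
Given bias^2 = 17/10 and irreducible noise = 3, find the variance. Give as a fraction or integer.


Total error = bias^2 + variance + irreducible noise. So variance = 447/10 - 17/10 - 3 = 40.

40


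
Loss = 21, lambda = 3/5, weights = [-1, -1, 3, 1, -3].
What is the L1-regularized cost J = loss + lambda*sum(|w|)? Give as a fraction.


L1 norm = sum(|w|) = 9. J = 21 + 3/5 * 9 = 132/5.

132/5


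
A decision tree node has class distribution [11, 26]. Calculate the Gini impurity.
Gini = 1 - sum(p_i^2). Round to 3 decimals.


Total = 37. Proportions: 11/37, 26/37. sum(p_i^2) = 0.5822. Gini = 1 - 0.5822 = 0.4178, which rounds to 0.418.

0.418


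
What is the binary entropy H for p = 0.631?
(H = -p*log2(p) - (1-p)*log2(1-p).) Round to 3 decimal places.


H = -0.631*log2(0.631) - 0.369*log2(0.369) = 0.950.

0.950


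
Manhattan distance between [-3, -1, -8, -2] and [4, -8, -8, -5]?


d = sum of absolute differences: |-3-4|=7 + |-1--8|=7 + |-8--8|=0 + |-2--5|=3 = 17.

17


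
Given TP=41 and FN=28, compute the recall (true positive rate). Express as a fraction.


Recall = TP / (TP + FN) = 41 / 69 = 41/69.

41/69


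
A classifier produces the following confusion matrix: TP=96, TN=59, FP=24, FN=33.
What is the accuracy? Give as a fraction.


Accuracy = (TP + TN) / (TP + TN + FP + FN) = (96 + 59) / 212 = 155/212.

155/212


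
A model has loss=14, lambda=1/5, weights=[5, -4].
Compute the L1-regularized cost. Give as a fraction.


L1 norm = sum(|w|) = 9. J = 14 + 1/5 * 9 = 79/5.

79/5


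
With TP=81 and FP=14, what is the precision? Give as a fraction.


Precision = TP / (TP + FP) = 81 / 95 = 81/95.

81/95


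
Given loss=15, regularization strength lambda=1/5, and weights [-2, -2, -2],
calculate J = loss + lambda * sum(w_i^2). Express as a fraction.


L2 sq norm = sum(w^2) = 12. J = 15 + 1/5 * 12 = 87/5.

87/5


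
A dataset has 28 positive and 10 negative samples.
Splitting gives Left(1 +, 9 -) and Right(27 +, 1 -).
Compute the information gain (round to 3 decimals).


H(parent) = 0.8315. H(left) = 0.4690, H(right) = 0.2223. Weighted = (10/38)*0.4690 + (28/38)*0.2223 = 0.2872. IG = 0.8315 - 0.2872 = 0.5443, which rounds to 0.544.

0.544


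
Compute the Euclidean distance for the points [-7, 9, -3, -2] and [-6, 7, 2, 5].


d = sqrt(sum of squared differences). (-7--6)^2=1, (9-7)^2=4, (-3-2)^2=25, (-2-5)^2=49. Sum = 79.

sqrt(79)


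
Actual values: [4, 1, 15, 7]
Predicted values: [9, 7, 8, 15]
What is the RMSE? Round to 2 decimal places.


MSE = 43.5000. RMSE = sqrt(43.5000) = 6.60.

6.60


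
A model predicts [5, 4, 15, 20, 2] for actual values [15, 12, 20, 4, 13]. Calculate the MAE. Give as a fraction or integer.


MAE = (1/5) * (|15-5|=10 + |12-4|=8 + |20-15|=5 + |4-20|=16 + |13-2|=11). Sum = 50. MAE = 10.

10


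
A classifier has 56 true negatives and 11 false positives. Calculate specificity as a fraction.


Specificity = TN / (TN + FP) = 56 / 67 = 56/67.

56/67


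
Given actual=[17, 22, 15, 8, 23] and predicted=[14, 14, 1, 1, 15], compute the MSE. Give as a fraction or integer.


MSE = (1/5) * ((17-14)^2=9 + (22-14)^2=64 + (15-1)^2=196 + (8-1)^2=49 + (23-15)^2=64). Sum = 382. MSE = 382/5.

382/5


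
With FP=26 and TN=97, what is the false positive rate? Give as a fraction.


FPR = FP / (FP + TN) = 26 / 123 = 26/123.

26/123


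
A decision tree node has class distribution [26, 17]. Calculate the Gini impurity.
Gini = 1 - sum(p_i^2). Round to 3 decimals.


Total = 43. Proportions: 26/43, 17/43. sum(p_i^2) = 0.5219. Gini = 1 - 0.5219 = 0.4781, which rounds to 0.478.

0.478


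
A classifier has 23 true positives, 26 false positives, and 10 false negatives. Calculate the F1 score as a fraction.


Precision = 23/49 = 23/49. Recall = 23/33 = 23/33. F1 = 2*P*R/(P+R) = 23/41.

23/41


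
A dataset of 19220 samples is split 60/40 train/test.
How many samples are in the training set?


Test set = 19220 * 40% = 7688. Training set = 19220 - 7688 = 11532.

11532


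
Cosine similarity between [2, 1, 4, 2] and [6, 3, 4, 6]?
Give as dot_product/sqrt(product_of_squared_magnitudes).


dot = 43. |a|^2 = 25, |b|^2 = 97. cos = 43/sqrt(2425).

43/sqrt(2425)


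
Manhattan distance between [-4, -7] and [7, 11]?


d = sum of absolute differences: |-4-7|=11 + |-7-11|=18 = 29.

29


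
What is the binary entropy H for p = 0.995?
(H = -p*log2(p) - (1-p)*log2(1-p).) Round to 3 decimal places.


H = -0.995*log2(0.995) - 0.005*log2(0.005) = 0.045.

0.045


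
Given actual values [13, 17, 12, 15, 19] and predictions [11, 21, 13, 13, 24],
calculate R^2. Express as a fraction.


Mean(y) = 76/5. SS_res = 50. SS_tot = 164/5. R^2 = 1 - 50/(164/5) = -43/82.

-43/82


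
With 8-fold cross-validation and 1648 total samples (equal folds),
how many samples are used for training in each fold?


Each validation fold has 1648/8 = 206 samples. Training set = 1648 - 206 = 1442.

1442


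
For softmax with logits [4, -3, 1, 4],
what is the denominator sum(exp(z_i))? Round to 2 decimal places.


Denom = e^4=54.5982 + e^-3=0.0498 + e^1=2.7183 + e^4=54.5982. Sum = 111.9645, which rounds to 111.96.

111.96


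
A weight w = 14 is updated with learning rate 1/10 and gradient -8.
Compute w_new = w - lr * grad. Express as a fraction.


w_new = 14 - 1/10 * -8 = 14 - -4/5 = 74/5.

74/5


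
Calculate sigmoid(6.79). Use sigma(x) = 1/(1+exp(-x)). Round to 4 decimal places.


sigma(6.79) = 1/(1+e^(-6.79)) = 1/(1+0.001125) = 1/1.001125 = 0.9989.

0.9989


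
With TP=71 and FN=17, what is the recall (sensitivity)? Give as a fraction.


Recall = TP / (TP + FN) = 71 / 88 = 71/88.

71/88


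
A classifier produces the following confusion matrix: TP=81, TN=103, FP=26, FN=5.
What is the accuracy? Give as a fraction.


Accuracy = (TP + TN) / (TP + TN + FP + FN) = (81 + 103) / 215 = 184/215.

184/215


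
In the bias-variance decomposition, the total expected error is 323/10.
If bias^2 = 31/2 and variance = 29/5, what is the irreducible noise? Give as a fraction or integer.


Total error = bias^2 + variance + irreducible noise. So irreducible noise = 323/10 - 31/2 - 29/5 = 11.

11


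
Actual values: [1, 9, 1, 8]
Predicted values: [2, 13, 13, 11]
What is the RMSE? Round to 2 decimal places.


MSE = 42.5000. RMSE = sqrt(42.5000) = 6.52.

6.52


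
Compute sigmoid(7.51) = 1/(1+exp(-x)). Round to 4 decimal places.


sigma(7.51) = 1/(1+e^(-7.51)) = 1/(1+0.000548) = 1/1.000548 = 0.9995.

0.9995


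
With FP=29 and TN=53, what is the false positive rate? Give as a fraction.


FPR = FP / (FP + TN) = 29 / 82 = 29/82.

29/82


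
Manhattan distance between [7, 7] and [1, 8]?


d = sum of absolute differences: |7-1|=6 + |7-8|=1 = 7.

7


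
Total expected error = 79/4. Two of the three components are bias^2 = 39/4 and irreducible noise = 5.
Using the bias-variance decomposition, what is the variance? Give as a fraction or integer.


Total error = bias^2 + variance + irreducible noise. So variance = 79/4 - 39/4 - 5 = 5.

5


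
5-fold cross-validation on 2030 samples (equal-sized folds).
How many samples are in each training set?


Each validation fold has 2030/5 = 406 samples. Training set = 2030 - 406 = 1624.

1624


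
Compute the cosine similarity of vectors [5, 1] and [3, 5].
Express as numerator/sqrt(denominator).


dot = 20. |a|^2 = 26, |b|^2 = 34. cos = 20/sqrt(884).

20/sqrt(884)


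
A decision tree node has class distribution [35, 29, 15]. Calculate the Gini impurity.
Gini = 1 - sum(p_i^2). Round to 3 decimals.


Total = 79. Proportions: 35/79, 29/79, 15/79. sum(p_i^2) = 0.3671. Gini = 1 - 0.3671 = 0.6329, which rounds to 0.633.

0.633


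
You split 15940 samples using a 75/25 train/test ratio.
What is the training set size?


Test set = 15940 * 25% = 3985. Training set = 15940 - 3985 = 11955.

11955


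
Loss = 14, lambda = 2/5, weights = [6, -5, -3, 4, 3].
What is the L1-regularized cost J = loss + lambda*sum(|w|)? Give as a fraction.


L1 norm = sum(|w|) = 21. J = 14 + 2/5 * 21 = 112/5.

112/5


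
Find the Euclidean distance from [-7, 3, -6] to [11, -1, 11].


d = sqrt(sum of squared differences). (-7-11)^2=324, (3--1)^2=16, (-6-11)^2=289. Sum = 629.

sqrt(629)


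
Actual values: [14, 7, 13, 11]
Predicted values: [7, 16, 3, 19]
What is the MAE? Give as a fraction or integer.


MAE = (1/4) * (|14-7|=7 + |7-16|=9 + |13-3|=10 + |11-19|=8). Sum = 34. MAE = 17/2.

17/2


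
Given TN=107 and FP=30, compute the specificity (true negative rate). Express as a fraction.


Specificity = TN / (TN + FP) = 107 / 137 = 107/137.

107/137


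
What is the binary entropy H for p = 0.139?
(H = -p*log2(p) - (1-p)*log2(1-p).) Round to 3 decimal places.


H = -0.139*log2(0.139) - 0.861*log2(0.861) = 0.582.

0.582


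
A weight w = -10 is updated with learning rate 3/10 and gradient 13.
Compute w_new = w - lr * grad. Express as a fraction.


w_new = -10 - 3/10 * 13 = -10 - 39/10 = -139/10.

-139/10


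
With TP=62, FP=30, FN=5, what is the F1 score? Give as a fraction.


Precision = 62/92 = 31/46. Recall = 62/67 = 62/67. F1 = 2*P*R/(P+R) = 124/159.

124/159


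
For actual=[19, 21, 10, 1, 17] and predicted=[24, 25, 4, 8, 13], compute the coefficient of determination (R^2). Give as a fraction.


Mean(y) = 68/5. SS_res = 142. SS_tot = 1336/5. R^2 = 1 - 142/(1336/5) = 313/668.

313/668


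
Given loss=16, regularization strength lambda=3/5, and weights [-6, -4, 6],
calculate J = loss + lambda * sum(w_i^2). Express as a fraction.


L2 sq norm = sum(w^2) = 88. J = 16 + 3/5 * 88 = 344/5.

344/5


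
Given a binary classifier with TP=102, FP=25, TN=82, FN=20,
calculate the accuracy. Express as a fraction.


Accuracy = (TP + TN) / (TP + TN + FP + FN) = (102 + 82) / 229 = 184/229.

184/229


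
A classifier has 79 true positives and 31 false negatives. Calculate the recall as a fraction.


Recall = TP / (TP + FN) = 79 / 110 = 79/110.

79/110


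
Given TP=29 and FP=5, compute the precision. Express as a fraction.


Precision = TP / (TP + FP) = 29 / 34 = 29/34.

29/34


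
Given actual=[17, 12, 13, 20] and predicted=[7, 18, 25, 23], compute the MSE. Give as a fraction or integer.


MSE = (1/4) * ((17-7)^2=100 + (12-18)^2=36 + (13-25)^2=144 + (20-23)^2=9). Sum = 289. MSE = 289/4.

289/4


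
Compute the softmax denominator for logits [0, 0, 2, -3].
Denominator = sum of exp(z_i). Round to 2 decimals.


Denom = e^0=1.0000 + e^0=1.0000 + e^2=7.3891 + e^-3=0.0498. Sum = 9.4389, which rounds to 9.44.

9.44


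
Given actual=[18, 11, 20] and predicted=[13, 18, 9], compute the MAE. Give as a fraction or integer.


MAE = (1/3) * (|18-13|=5 + |11-18|=7 + |20-9|=11). Sum = 23. MAE = 23/3.

23/3


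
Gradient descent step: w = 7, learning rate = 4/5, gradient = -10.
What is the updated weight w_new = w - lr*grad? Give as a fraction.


w_new = 7 - 4/5 * -10 = 7 - -8 = 15.

15


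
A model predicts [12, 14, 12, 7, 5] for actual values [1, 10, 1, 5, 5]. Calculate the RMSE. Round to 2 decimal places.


MSE = 52.4000. RMSE = sqrt(52.4000) = 7.24.

7.24


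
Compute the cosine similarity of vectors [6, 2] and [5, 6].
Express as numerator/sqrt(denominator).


dot = 42. |a|^2 = 40, |b|^2 = 61. cos = 42/sqrt(2440).

42/sqrt(2440)


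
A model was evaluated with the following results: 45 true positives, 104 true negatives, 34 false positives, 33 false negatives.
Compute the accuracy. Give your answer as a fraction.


Accuracy = (TP + TN) / (TP + TN + FP + FN) = (45 + 104) / 216 = 149/216.

149/216


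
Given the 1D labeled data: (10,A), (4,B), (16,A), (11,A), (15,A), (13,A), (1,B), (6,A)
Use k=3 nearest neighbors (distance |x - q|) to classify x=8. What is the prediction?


Distances: |10-8|=2, |4-8|=4, |16-8|=8, |11-8|=3, |15-8|=7, |13-8|=5, |1-8|=7, |6-8|=2. 3 nearest: (10,A), (6,A), (11,A). Counts: {'A': 3}. Majority class: A.

A


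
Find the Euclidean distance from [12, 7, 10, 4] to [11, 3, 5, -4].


d = sqrt(sum of squared differences). (12-11)^2=1, (7-3)^2=16, (10-5)^2=25, (4--4)^2=64. Sum = 106.

sqrt(106)


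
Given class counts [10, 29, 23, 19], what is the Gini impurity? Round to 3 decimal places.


Total = 81. Proportions: 10/81, 29/81, 23/81, 19/81. sum(p_i^2) = 0.2791. Gini = 1 - 0.2791 = 0.7209, which rounds to 0.721.

0.721


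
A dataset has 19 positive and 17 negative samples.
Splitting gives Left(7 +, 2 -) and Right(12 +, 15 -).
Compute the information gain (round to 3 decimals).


H(parent) = 0.9978. H(left) = 0.7642, H(right) = 0.9911. Weighted = (9/36)*0.7642 + (27/36)*0.9911 = 0.9344. IG = 0.9978 - 0.9344 = 0.0634, which rounds to 0.063.

0.063


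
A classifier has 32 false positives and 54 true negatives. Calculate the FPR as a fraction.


FPR = FP / (FP + TN) = 32 / 86 = 16/43.

16/43


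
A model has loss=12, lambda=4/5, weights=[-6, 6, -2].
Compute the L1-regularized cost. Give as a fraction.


L1 norm = sum(|w|) = 14. J = 12 + 4/5 * 14 = 116/5.

116/5


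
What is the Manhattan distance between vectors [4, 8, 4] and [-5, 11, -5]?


d = sum of absolute differences: |4--5|=9 + |8-11|=3 + |4--5|=9 = 21.

21


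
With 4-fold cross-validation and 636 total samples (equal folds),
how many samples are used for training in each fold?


Each validation fold has 636/4 = 159 samples. Training set = 636 - 159 = 477.

477


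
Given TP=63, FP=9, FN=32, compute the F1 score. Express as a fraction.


Precision = 63/72 = 7/8. Recall = 63/95 = 63/95. F1 = 2*P*R/(P+R) = 126/167.

126/167


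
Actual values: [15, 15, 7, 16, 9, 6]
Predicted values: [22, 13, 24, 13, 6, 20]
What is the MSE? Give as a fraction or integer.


MSE = (1/6) * ((15-22)^2=49 + (15-13)^2=4 + (7-24)^2=289 + (16-13)^2=9 + (9-6)^2=9 + (6-20)^2=196). Sum = 556. MSE = 278/3.

278/3


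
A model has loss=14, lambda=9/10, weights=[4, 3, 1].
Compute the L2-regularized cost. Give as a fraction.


L2 sq norm = sum(w^2) = 26. J = 14 + 9/10 * 26 = 187/5.

187/5


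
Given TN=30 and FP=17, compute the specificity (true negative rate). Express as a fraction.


Specificity = TN / (TN + FP) = 30 / 47 = 30/47.

30/47


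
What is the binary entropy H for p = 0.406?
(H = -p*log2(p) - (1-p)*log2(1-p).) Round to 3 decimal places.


H = -0.406*log2(0.406) - 0.594*log2(0.594) = 0.974.

0.974


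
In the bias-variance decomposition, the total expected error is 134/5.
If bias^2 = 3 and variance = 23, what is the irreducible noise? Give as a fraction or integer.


Total error = bias^2 + variance + irreducible noise. So irreducible noise = 134/5 - 3 - 23 = 4/5.

4/5


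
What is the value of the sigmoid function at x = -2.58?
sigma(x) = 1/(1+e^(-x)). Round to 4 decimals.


sigma(-2.58) = 1/(1+e^(2.58)) = 1/(1+13.197138) = 1/14.197138 = 0.0704.

0.0704


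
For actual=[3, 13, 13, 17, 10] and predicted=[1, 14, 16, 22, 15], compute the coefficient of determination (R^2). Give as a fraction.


Mean(y) = 56/5. SS_res = 64. SS_tot = 544/5. R^2 = 1 - 64/(544/5) = 7/17.

7/17


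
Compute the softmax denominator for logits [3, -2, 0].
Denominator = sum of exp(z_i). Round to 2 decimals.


Denom = e^3=20.0855 + e^-2=0.1353 + e^0=1.0000. Sum = 21.2208, which rounds to 21.22.

21.22


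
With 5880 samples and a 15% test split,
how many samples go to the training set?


Test set = 5880 * 15% = 882. Training set = 5880 - 882 = 4998.

4998


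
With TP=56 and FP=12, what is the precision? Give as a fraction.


Precision = TP / (TP + FP) = 56 / 68 = 14/17.

14/17


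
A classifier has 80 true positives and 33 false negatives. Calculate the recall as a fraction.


Recall = TP / (TP + FN) = 80 / 113 = 80/113.

80/113


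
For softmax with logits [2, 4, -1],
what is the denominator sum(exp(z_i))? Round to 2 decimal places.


Denom = e^2=7.3891 + e^4=54.5982 + e^-1=0.3679. Sum = 62.3552, which rounds to 62.36.

62.36


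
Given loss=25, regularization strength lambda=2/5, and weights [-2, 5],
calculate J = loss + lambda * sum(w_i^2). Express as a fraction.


L2 sq norm = sum(w^2) = 29. J = 25 + 2/5 * 29 = 183/5.

183/5


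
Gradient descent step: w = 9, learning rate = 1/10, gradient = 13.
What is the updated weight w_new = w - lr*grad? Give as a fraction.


w_new = 9 - 1/10 * 13 = 9 - 13/10 = 77/10.

77/10


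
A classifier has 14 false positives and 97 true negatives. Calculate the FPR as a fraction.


FPR = FP / (FP + TN) = 14 / 111 = 14/111.

14/111


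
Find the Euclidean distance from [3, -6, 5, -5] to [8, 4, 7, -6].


d = sqrt(sum of squared differences). (3-8)^2=25, (-6-4)^2=100, (5-7)^2=4, (-5--6)^2=1. Sum = 130.

sqrt(130)


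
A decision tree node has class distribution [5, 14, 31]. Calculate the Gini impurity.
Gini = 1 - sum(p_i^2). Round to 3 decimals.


Total = 50. Proportions: 5/50, 14/50, 31/50. sum(p_i^2) = 0.4728. Gini = 1 - 0.4728 = 0.5272, which rounds to 0.527.

0.527


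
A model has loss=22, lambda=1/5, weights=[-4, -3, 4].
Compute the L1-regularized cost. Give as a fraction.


L1 norm = sum(|w|) = 11. J = 22 + 1/5 * 11 = 121/5.

121/5


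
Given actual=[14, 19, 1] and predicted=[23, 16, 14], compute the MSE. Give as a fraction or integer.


MSE = (1/3) * ((14-23)^2=81 + (19-16)^2=9 + (1-14)^2=169). Sum = 259. MSE = 259/3.

259/3


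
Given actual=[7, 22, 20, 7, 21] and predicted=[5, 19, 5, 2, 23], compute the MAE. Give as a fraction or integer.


MAE = (1/5) * (|7-5|=2 + |22-19|=3 + |20-5|=15 + |7-2|=5 + |21-23|=2). Sum = 27. MAE = 27/5.

27/5


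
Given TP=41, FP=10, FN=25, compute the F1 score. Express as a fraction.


Precision = 41/51 = 41/51. Recall = 41/66 = 41/66. F1 = 2*P*R/(P+R) = 82/117.

82/117


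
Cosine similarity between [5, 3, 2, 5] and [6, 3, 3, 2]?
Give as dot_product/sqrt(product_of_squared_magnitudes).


dot = 55. |a|^2 = 63, |b|^2 = 58. cos = 55/sqrt(3654).

55/sqrt(3654)


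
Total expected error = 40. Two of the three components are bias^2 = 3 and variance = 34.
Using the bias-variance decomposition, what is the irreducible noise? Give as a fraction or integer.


Total error = bias^2 + variance + irreducible noise. So irreducible noise = 40 - 3 - 34 = 3.

3


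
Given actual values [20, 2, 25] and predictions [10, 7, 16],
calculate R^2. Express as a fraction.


Mean(y) = 47/3. SS_res = 206. SS_tot = 878/3. R^2 = 1 - 206/(878/3) = 130/439.

130/439


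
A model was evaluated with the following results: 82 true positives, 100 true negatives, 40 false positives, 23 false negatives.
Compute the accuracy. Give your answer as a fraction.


Accuracy = (TP + TN) / (TP + TN + FP + FN) = (82 + 100) / 245 = 26/35.

26/35


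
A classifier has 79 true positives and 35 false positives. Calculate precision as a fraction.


Precision = TP / (TP + FP) = 79 / 114 = 79/114.

79/114


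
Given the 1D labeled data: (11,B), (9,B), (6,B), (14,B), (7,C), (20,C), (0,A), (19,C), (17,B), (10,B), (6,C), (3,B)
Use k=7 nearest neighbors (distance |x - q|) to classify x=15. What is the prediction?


Distances: |11-15|=4, |9-15|=6, |6-15|=9, |14-15|=1, |7-15|=8, |20-15|=5, |0-15|=15, |19-15|=4, |17-15|=2, |10-15|=5, |6-15|=9, |3-15|=12. 7 nearest: (14,B), (17,B), (11,B), (19,C), (10,B), (20,C), (9,B). Counts: {'B': 5, 'C': 2}. Majority class: B.

B


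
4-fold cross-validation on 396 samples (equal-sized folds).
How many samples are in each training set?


Each validation fold has 396/4 = 99 samples. Training set = 396 - 99 = 297.

297


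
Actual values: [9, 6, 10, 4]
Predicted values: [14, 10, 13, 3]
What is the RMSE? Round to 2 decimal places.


MSE = 12.7500. RMSE = sqrt(12.7500) = 3.57.

3.57


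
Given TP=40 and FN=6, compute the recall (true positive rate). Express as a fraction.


Recall = TP / (TP + FN) = 40 / 46 = 20/23.

20/23


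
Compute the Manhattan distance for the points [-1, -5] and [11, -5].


d = sum of absolute differences: |-1-11|=12 + |-5--5|=0 = 12.

12


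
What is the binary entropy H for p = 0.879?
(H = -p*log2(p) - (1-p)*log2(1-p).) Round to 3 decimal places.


H = -0.879*log2(0.879) - 0.121*log2(0.121) = 0.532.

0.532


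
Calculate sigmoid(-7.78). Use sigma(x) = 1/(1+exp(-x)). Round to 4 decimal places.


sigma(-7.78) = 1/(1+e^(7.78)) = 1/(1+2392.274821) = 1/2393.274821 = 0.0004.

0.0004


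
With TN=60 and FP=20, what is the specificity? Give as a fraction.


Specificity = TN / (TN + FP) = 60 / 80 = 3/4.

3/4


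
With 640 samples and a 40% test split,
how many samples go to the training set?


Test set = 640 * 40% = 256. Training set = 640 - 256 = 384.

384


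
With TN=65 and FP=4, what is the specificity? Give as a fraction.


Specificity = TN / (TN + FP) = 65 / 69 = 65/69.

65/69


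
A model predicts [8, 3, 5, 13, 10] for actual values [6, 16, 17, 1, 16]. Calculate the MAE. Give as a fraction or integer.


MAE = (1/5) * (|6-8|=2 + |16-3|=13 + |17-5|=12 + |1-13|=12 + |16-10|=6). Sum = 45. MAE = 9.

9


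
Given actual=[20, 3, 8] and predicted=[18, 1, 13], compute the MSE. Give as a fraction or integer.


MSE = (1/3) * ((20-18)^2=4 + (3-1)^2=4 + (8-13)^2=25). Sum = 33. MSE = 11.

11


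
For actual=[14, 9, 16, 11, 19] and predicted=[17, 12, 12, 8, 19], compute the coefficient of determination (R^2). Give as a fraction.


Mean(y) = 69/5. SS_res = 43. SS_tot = 314/5. R^2 = 1 - 43/(314/5) = 99/314.

99/314


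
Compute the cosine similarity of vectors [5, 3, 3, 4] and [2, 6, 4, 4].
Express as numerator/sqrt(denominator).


dot = 56. |a|^2 = 59, |b|^2 = 72. cos = 56/sqrt(4248).

56/sqrt(4248)


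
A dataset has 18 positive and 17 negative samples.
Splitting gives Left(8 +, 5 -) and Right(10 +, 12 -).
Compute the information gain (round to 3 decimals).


H(parent) = 0.9994. H(left) = 0.9612, H(right) = 0.9940. Weighted = (13/35)*0.9612 + (22/35)*0.9940 = 0.9818. IG = 0.9994 - 0.9818 = 0.0176, which rounds to 0.018.

0.018


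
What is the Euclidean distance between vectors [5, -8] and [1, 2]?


d = sqrt(sum of squared differences). (5-1)^2=16, (-8-2)^2=100. Sum = 116.

sqrt(116)


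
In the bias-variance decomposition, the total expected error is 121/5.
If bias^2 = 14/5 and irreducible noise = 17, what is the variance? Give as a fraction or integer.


Total error = bias^2 + variance + irreducible noise. So variance = 121/5 - 14/5 - 17 = 22/5.

22/5


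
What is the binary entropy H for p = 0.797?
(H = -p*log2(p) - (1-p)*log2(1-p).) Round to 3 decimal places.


H = -0.797*log2(0.797) - 0.203*log2(0.203) = 0.728.

0.728


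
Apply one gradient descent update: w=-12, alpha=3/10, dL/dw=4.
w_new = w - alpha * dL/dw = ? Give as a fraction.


w_new = -12 - 3/10 * 4 = -12 - 6/5 = -66/5.

-66/5


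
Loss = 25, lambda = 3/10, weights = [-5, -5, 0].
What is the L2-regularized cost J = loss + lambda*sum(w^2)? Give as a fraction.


L2 sq norm = sum(w^2) = 50. J = 25 + 3/10 * 50 = 40.

40


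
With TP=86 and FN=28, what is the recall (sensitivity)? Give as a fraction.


Recall = TP / (TP + FN) = 86 / 114 = 43/57.

43/57


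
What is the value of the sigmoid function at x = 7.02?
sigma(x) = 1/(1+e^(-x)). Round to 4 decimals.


sigma(7.02) = 1/(1+e^(-7.02)) = 1/(1+0.000894) = 1/1.000894 = 0.9991.

0.9991


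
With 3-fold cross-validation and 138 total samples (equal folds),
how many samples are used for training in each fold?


Each validation fold has 138/3 = 46 samples. Training set = 138 - 46 = 92.

92


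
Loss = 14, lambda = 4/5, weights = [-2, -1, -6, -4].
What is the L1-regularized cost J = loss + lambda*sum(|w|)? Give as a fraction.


L1 norm = sum(|w|) = 13. J = 14 + 4/5 * 13 = 122/5.

122/5


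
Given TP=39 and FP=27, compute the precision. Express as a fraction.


Precision = TP / (TP + FP) = 39 / 66 = 13/22.

13/22


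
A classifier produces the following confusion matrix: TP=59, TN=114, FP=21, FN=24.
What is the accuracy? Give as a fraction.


Accuracy = (TP + TN) / (TP + TN + FP + FN) = (59 + 114) / 218 = 173/218.

173/218


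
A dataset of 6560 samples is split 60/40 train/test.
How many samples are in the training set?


Test set = 6560 * 40% = 2624. Training set = 6560 - 2624 = 3936.

3936


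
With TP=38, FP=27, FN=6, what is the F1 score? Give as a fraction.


Precision = 38/65 = 38/65. Recall = 38/44 = 19/22. F1 = 2*P*R/(P+R) = 76/109.

76/109


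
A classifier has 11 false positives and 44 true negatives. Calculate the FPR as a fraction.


FPR = FP / (FP + TN) = 11 / 55 = 1/5.

1/5


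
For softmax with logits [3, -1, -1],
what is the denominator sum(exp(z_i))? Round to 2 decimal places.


Denom = e^3=20.0855 + e^-1=0.3679 + e^-1=0.3679. Sum = 20.8213, which rounds to 20.82.

20.82


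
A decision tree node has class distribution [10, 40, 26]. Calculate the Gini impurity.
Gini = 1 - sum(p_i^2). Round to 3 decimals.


Total = 76. Proportions: 10/76, 40/76, 26/76. sum(p_i^2) = 0.4114. Gini = 1 - 0.4114 = 0.5886, which rounds to 0.589.

0.589


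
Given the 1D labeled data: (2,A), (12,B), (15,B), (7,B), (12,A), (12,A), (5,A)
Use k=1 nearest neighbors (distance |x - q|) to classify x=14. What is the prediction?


Distances: |2-14|=12, |12-14|=2, |15-14|=1, |7-14|=7, |12-14|=2, |12-14|=2, |5-14|=9. 1 nearest: (15,B). Counts: {'B': 1}. Majority class: B.

B


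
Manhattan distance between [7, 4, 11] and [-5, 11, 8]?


d = sum of absolute differences: |7--5|=12 + |4-11|=7 + |11-8|=3 = 22.

22


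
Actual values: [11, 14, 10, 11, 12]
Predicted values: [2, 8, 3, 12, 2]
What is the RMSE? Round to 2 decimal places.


MSE = 53.4000. RMSE = sqrt(53.4000) = 7.31.

7.31


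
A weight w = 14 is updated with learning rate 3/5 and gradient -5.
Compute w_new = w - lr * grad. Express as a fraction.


w_new = 14 - 3/5 * -5 = 14 - -3 = 17.

17


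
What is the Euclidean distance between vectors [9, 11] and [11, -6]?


d = sqrt(sum of squared differences). (9-11)^2=4, (11--6)^2=289. Sum = 293.

sqrt(293)


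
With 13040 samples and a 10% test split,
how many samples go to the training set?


Test set = 13040 * 10% = 1304. Training set = 13040 - 1304 = 11736.

11736


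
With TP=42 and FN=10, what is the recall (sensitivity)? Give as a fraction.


Recall = TP / (TP + FN) = 42 / 52 = 21/26.

21/26


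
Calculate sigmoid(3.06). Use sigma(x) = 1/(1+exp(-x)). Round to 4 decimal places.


sigma(3.06) = 1/(1+e^(-3.06)) = 1/(1+0.046888) = 1/1.046888 = 0.9552.

0.9552


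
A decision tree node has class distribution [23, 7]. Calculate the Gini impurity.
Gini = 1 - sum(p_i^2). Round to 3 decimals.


Total = 30. Proportions: 23/30, 7/30. sum(p_i^2) = 0.6422. Gini = 1 - 0.6422 = 0.3578, which rounds to 0.358.

0.358


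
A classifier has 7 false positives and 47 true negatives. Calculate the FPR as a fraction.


FPR = FP / (FP + TN) = 7 / 54 = 7/54.

7/54


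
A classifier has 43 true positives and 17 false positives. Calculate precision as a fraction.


Precision = TP / (TP + FP) = 43 / 60 = 43/60.

43/60


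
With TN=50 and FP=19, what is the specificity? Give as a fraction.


Specificity = TN / (TN + FP) = 50 / 69 = 50/69.

50/69
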